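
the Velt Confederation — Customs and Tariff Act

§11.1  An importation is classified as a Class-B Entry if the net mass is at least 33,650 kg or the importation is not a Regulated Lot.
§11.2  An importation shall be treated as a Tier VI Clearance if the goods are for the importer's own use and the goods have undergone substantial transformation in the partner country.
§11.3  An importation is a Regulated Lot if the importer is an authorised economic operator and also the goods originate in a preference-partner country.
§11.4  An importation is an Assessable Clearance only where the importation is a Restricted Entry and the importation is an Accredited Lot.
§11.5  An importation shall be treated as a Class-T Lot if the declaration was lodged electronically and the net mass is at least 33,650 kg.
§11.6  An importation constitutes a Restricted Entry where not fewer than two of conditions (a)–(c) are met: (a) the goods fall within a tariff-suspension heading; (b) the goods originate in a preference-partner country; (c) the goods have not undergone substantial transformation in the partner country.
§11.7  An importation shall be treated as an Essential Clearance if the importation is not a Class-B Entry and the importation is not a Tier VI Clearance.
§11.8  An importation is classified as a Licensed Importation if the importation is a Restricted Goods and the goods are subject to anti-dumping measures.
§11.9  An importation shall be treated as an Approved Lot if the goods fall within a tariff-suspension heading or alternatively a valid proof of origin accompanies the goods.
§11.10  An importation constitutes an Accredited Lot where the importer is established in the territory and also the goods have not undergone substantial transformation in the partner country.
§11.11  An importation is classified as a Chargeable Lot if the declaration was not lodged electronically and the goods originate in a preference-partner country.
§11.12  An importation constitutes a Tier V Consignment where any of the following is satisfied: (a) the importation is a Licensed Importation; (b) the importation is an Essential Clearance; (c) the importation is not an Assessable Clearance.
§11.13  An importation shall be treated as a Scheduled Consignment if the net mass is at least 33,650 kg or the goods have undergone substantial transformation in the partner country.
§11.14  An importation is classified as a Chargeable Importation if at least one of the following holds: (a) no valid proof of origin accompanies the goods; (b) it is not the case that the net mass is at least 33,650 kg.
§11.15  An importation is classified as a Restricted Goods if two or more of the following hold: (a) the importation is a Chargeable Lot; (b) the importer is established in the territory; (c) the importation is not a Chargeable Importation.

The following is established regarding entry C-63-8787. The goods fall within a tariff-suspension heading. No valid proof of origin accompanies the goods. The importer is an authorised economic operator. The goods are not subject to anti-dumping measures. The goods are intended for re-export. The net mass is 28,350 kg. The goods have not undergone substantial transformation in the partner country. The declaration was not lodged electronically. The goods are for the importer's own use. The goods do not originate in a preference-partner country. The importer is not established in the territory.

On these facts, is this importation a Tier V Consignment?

Yes

§11.11 — Chargeable Lot: [the declaration was not lodged electronically? yes] AND [the goods originate in a preference-partner country? no] → not satisfied.
§11.14 — Chargeable Importation: [no valid proof of origin accompanies the goods? yes] OR [net mass: 28,350 kg ≥ 33,650 kg? no, so negated condition yes] → satisfied.
§11.15 — Restricted Goods: Chargeable Lot (§11.11)? no; the importer is established in the territory? no; not a Chargeable Importation (§11.14)? no — 0 of 3 hold (need ≥2) → not satisfied.
§11.8 — Licensed Importation: [Restricted Goods (§11.15)? no] AND [the goods are subject to anti-dumping measures? no] → not satisfied.
§11.3 — Regulated Lot: [the importer is an authorised economic operator? yes] AND [the goods originate in a preference-partner country? no] → not satisfied.
§11.1 — Class-B Entry: [net mass: 28,350 kg ≥ 33,650 kg? no] OR [not a Regulated Lot (§11.3)? yes] → satisfied.
§11.2 — Tier VI Clearance: [the goods are for the importer's own use? yes] AND [the goods have undergone substantial transformation in the partner country? no] → not satisfied.
§11.7 — Essential Clearance: [not a Class-B Entry (§11.1)? no] AND [not a Tier VI Clearance (§11.2)? yes] → not satisfied.
§11.6 — Restricted Entry: the goods fall within a tariff-suspension heading? yes; the goods originate in a preference-partner country? no; the goods have not undergone substantial transformation in the partner country? yes — 2 of 3 hold (need ≥2) → satisfied.
§11.10 — Accredited Lot: [the importer is established in the territory? no] AND [the goods have not undergone substantial transformation in the partner country? yes] → not satisfied.
§11.4 — Assessable Clearance: [Restricted Entry (§11.6)? yes] AND [Accredited Lot (§11.10)? no] → not satisfied.
§11.12 — Tier V Consignment: [Licensed Importation (§11.8)? no] OR [Essential Clearance (§11.7)? no] OR [not an Assessable Clearance (§11.4)? yes] → satisfied.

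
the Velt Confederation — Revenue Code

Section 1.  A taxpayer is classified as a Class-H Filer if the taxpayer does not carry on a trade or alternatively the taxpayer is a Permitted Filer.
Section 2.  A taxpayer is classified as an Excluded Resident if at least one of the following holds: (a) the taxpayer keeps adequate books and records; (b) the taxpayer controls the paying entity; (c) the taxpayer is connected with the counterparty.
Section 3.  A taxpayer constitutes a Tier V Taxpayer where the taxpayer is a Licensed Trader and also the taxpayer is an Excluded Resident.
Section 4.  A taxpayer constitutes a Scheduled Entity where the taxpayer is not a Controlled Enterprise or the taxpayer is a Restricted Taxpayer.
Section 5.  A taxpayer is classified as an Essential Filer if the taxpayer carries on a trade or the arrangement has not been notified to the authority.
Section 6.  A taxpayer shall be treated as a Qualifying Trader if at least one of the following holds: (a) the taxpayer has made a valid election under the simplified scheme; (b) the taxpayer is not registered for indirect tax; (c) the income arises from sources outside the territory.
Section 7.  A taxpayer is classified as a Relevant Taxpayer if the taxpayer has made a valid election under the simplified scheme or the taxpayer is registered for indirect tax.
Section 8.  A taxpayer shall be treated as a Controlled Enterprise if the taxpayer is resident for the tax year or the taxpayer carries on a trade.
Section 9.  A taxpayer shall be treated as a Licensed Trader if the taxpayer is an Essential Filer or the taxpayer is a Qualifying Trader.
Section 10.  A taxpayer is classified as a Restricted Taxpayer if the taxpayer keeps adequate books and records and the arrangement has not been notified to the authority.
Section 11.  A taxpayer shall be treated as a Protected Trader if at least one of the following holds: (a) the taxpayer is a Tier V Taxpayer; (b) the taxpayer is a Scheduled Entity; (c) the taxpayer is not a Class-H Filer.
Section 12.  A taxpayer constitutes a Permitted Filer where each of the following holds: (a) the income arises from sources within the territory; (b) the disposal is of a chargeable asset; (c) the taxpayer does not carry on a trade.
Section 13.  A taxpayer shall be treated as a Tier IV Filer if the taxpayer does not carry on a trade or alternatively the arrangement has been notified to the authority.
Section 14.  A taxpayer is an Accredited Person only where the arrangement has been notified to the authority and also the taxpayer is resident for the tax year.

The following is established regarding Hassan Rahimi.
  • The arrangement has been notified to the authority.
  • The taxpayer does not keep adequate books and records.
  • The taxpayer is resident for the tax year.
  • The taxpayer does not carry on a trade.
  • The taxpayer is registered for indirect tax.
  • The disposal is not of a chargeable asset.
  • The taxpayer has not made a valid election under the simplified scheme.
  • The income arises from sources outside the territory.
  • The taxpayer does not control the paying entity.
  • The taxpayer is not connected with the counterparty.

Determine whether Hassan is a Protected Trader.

section 5 — Essential Filer: [the taxpayer carries on a trade? no] OR [the arrangement has not been notified to the authority? no] → not satisfied.
section 6 — Qualifying Trader: [the taxpayer has made a valid election under the simplified scheme? no] OR [the taxpayer is not registered for indirect tax? no] OR [the income arises from sources outside the territory? yes] → satisfied.
section 9 — Licensed Trader: [Essential Filer (section 5)? no] OR [Qualifying Trader (section 6)? yes] → satisfied.
section 2 — Excluded Resident: [the taxpayer keeps adequate books and records? no] OR [the taxpayer controls the paying entity? no] OR [the taxpayer is connected with the counterparty? no] → not satisfied.
section 3 — Tier V Taxpayer: [Licensed Trader (section 9)? yes] AND [Excluded Resident (section 2)? no] → not satisfied.
section 8 — Controlled Enterprise: [the taxpayer is resident for the tax year? yes] OR [the taxpayer carries on a trade? no] → satisfied.
section 10 — Restricted Taxpayer: [the taxpayer keeps adequate books and records? no] AND [the arrangement has not been notified to the authority? no] → not satisfied.
section 4 — Scheduled Entity: [not a Controlled Enterprise (section 8)? no] OR [Restricted Taxpayer (section 10)? no] → not satisfied.
section 12 — Permitted Filer: [the income arises from sources within the territory? no] AND [the disposal is of a chargeable asset? no] AND [the taxpayer does not carry on a trade? yes] → not satisfied.
section 1 — Class-H Filer: [the taxpayer does not carry on a trade? yes] OR [Permitted Filer (section 12)? no] → satisfied.
section 11 — Protected Trader: [Tier V Taxpayer (section 3)? no] OR [Scheduled Entity (section 4)? no] OR [not a Class-H Filer (section 1)? no] → not satisfied.

No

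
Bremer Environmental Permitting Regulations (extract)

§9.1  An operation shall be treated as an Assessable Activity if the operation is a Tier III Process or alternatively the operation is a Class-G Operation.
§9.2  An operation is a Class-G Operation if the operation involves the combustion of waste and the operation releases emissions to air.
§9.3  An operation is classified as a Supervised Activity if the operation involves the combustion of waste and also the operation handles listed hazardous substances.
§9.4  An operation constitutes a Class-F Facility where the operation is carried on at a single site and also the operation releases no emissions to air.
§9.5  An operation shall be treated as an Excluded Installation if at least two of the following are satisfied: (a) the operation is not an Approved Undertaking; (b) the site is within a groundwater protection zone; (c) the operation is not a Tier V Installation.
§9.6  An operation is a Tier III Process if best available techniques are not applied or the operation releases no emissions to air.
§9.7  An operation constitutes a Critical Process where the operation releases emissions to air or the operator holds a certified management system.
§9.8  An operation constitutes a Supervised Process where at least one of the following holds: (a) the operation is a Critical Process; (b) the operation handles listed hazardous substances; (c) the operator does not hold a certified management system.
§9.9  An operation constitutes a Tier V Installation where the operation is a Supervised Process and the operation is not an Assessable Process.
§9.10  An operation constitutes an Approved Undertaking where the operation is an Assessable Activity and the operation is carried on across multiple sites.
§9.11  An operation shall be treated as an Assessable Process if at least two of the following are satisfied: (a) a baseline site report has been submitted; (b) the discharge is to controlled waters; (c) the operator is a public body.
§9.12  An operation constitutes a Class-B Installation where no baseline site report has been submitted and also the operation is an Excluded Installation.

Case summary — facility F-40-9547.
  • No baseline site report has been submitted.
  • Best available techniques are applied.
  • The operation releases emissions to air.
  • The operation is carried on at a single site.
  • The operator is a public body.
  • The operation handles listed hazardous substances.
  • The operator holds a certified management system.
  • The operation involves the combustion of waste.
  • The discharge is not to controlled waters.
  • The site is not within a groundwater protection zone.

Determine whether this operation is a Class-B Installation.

§9.6 — Tier III Process: [best available techniques are not applied? no] OR [the operation releases no emissions to air? no] → not satisfied.
§9.2 — Class-G Operation: [the operation involves the combustion of waste? yes] AND [the operation releases emissions to air? yes] → satisfied.
§9.1 — Assessable Activity: [Tier III Process (§9.6)? no] OR [Class-G Operation (§9.2)? yes] → satisfied.
§9.10 — Approved Undertaking: [Assessable Activity (§9.1)? yes] AND [the operation is carried on across multiple sites? no] → not satisfied.
§9.7 — Critical Process: [the operation releases emissions to air? yes] OR [the operator holds a certified management system? yes] → satisfied.
§9.8 — Supervised Process: [Critical Process (§9.7)? yes] OR [the operation handles listed hazardous substances? yes] OR [the operator does not hold a certified management system? no] → satisfied.
§9.11 — Assessable Process: a baseline site report has been submitted? no; the discharge is to controlled waters? no; the operator is a public body? yes — 1 of 3 hold (need ≥2) → not satisfied.
§9.9 — Tier V Installation: [Supervised Process (§9.8)? yes] AND [not an Assessable Process (§9.11)? yes] → satisfied.
§9.5 — Excluded Installation: not an Approved Undertaking (§9.10)? yes; the site is within a groundwater protection zone? no; not a Tier V Installation (§9.9)? no — 1 of 3 hold (need ≥2) → not satisfied.
§9.12 — Class-B Installation: [no baseline site report has been submitted? yes] AND [Excluded Installation (§9.5)? no] → not satisfied.

No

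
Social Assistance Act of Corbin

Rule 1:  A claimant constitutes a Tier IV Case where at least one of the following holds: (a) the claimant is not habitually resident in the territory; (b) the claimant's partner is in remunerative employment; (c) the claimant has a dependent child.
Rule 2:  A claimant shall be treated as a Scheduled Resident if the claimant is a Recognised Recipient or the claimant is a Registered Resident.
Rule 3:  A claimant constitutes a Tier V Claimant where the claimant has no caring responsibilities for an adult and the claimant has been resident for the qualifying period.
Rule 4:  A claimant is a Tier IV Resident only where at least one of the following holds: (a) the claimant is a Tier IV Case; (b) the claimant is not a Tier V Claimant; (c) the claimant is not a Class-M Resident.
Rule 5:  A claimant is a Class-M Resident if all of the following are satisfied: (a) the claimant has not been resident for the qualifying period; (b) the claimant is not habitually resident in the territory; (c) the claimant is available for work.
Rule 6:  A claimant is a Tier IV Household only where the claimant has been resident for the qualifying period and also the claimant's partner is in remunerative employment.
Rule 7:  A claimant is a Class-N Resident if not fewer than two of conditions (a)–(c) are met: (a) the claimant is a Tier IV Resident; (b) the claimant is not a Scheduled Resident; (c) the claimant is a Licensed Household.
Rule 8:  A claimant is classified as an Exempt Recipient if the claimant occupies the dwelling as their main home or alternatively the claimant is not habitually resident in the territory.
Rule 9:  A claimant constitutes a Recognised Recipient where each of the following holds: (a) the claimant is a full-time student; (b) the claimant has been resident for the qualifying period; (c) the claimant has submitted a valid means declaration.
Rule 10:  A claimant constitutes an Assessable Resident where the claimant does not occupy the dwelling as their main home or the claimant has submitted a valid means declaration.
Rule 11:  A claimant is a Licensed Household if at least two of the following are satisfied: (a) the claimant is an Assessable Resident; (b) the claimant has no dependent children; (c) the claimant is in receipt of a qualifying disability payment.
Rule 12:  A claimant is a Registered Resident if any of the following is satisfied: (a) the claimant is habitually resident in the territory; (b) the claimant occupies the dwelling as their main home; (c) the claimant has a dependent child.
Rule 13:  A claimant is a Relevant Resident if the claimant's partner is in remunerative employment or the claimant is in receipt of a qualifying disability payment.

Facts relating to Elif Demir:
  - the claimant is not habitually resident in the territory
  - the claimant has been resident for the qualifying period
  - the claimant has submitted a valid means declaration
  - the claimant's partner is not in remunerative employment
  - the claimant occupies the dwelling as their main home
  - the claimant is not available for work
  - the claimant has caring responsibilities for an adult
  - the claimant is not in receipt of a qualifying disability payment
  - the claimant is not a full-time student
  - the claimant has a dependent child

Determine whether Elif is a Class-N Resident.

No

rule 1 — Tier IV Case: [the claimant is not habitually resident in the territory? yes] OR [the claimant's partner is in remunerative employment? no] OR [the claimant has a dependent child? yes] → satisfied.
rule 3 — Tier V Claimant: [the claimant has no caring responsibilities for an adult? no] AND [the claimant has been resident for the qualifying period? yes] → not satisfied.
rule 5 — Class-M Resident: [the claimant has not been resident for the qualifying period? no] AND [the claimant is not habitually resident in the territory? yes] AND [the claimant is available for work? no] → not satisfied.
rule 4 — Tier IV Resident: [Tier IV Case (rule 1)? yes] OR [not a Tier V Claimant (rule 3)? yes] OR [not a Class-M Resident (rule 5)? yes] → satisfied.
rule 9 — Recognised Recipient: [the claimant is a full-time student? no] AND [the claimant has been resident for the qualifying period? yes] AND [the claimant has submitted a valid means declaration? yes] → not satisfied.
rule 12 — Registered Resident: [the claimant is habitually resident in the territory? no] OR [the claimant occupies the dwelling as their main home? yes] OR [the claimant has a dependent child? yes] → satisfied.
rule 2 — Scheduled Resident: [Recognised Recipient (rule 9)? no] OR [Registered Resident (rule 12)? yes] → satisfied.
rule 10 — Assessable Resident: [the claimant does not occupy the dwelling as their main home? no] OR [the claimant has submitted a valid means declaration? yes] → satisfied.
rule 11 — Licensed Household: Assessable Resident (rule 10)? yes; the claimant has no dependent children? no; the claimant is in receipt of a qualifying disability payment? no — 1 of 3 hold (need ≥2) → not satisfied.
rule 7 — Class-N Resident: Tier IV Resident (rule 4)? yes; not a Scheduled Resident (rule 2)? no; Licensed Household (rule 11)? no — 1 of 3 hold (need ≥2) → not satisfied.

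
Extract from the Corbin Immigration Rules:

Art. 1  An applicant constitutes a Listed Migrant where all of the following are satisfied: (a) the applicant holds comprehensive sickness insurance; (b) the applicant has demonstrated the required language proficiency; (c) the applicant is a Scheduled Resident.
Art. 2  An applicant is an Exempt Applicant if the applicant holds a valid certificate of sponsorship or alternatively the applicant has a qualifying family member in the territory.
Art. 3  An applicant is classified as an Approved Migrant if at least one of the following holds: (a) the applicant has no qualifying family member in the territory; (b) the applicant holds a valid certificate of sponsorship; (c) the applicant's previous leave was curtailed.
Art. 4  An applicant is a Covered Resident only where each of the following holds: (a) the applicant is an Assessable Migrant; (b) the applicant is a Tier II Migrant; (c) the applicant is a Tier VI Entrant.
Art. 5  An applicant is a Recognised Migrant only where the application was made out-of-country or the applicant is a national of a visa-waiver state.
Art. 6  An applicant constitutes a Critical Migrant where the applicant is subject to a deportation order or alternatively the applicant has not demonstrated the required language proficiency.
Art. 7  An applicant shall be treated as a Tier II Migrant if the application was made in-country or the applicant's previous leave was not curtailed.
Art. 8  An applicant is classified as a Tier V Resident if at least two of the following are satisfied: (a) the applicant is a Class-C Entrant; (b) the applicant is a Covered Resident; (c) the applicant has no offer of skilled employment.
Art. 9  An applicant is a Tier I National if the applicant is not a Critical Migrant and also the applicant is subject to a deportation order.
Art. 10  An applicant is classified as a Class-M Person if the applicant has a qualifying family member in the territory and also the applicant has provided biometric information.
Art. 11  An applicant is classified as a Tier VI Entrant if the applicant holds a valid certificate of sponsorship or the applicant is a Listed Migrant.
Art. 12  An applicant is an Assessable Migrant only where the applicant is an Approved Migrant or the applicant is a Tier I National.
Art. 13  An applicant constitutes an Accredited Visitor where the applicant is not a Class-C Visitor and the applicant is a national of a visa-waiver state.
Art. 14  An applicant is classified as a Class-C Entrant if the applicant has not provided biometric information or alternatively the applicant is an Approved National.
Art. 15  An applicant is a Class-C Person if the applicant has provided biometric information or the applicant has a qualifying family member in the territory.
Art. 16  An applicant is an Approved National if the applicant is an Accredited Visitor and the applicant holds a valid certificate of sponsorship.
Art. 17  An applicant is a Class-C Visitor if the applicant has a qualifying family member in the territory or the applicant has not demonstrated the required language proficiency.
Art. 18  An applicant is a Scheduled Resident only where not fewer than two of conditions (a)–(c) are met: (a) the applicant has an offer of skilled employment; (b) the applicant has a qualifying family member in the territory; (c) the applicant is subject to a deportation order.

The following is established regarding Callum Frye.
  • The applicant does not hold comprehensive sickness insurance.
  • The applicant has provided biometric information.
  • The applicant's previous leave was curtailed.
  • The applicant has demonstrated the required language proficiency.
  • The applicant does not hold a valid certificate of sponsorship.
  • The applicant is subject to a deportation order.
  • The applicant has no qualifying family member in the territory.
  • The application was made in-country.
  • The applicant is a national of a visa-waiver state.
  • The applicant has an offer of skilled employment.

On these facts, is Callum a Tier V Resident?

article 17 — Class-C Visitor: [the applicant has a qualifying family member in the territory? no] OR [the applicant has not demonstrated the required language proficiency? no] → not satisfied.
article 13 — Accredited Visitor: [not a Class-C Visitor (article 17)? yes] AND [the applicant is a national of a visa-waiver state? yes] → satisfied.
article 16 — Approved National: [Accredited Visitor (article 13)? yes] AND [the applicant holds a valid certificate of sponsorship? no] → not satisfied.
article 14 — Class-C Entrant: [the applicant has not provided biometric information? no] OR [Approved National (article 16)? no] → not satisfied.
article 3 — Approved Migrant: [the applicant has no qualifying family member in the territory? yes] OR [the applicant holds a valid certificate of sponsorship? no] OR [the applicant's previous leave was curtailed? yes] → satisfied.
article 6 — Critical Migrant: [the applicant is subject to a deportation order? yes] OR [the applicant has not demonstrated the required language proficiency? no] → satisfied.
article 9 — Tier I National: [not a Critical Migrant (article 6)? no] AND [the applicant is subject to a deportation order? yes] → not satisfied.
article 12 — Assessable Migrant: [Approved Migrant (article 3)? yes] OR [Tier I National (article 9)? no] → satisfied.
article 7 — Tier II Migrant: [the application was made in-country? yes] OR [the applicant's previous leave was not curtailed? no] → satisfied.
article 18 — Scheduled Resident: the applicant has an offer of skilled employment? yes; the applicant has a qualifying family member in the territory? no; the applicant is subject to a deportation order? yes — 2 of 3 hold (need ≥2) → satisfied.
article 1 — Listed Migrant: [the applicant holds comprehensive sickness insurance? no] AND [the applicant has demonstrated the required language proficiency? yes] AND [Scheduled Resident (article 18)? yes] → not satisfied.
article 11 — Tier VI Entrant: [the applicant holds a valid certificate of sponsorship? no] OR [Listed Migrant (article 1)? no] → not satisfied.
article 4 — Covered Resident: [Assessable Migrant (article 12)? yes] AND [Tier II Migrant (article 7)? yes] AND [Tier VI Entrant (article 11)? no] → not satisfied.
article 8 — Tier V Resident: Class-C Entrant (article 14)? no; Covered Resident (article 4)? no; the applicant has no offer of skilled employment? no — 0 of 3 hold (need ≥2) → not satisfied.

No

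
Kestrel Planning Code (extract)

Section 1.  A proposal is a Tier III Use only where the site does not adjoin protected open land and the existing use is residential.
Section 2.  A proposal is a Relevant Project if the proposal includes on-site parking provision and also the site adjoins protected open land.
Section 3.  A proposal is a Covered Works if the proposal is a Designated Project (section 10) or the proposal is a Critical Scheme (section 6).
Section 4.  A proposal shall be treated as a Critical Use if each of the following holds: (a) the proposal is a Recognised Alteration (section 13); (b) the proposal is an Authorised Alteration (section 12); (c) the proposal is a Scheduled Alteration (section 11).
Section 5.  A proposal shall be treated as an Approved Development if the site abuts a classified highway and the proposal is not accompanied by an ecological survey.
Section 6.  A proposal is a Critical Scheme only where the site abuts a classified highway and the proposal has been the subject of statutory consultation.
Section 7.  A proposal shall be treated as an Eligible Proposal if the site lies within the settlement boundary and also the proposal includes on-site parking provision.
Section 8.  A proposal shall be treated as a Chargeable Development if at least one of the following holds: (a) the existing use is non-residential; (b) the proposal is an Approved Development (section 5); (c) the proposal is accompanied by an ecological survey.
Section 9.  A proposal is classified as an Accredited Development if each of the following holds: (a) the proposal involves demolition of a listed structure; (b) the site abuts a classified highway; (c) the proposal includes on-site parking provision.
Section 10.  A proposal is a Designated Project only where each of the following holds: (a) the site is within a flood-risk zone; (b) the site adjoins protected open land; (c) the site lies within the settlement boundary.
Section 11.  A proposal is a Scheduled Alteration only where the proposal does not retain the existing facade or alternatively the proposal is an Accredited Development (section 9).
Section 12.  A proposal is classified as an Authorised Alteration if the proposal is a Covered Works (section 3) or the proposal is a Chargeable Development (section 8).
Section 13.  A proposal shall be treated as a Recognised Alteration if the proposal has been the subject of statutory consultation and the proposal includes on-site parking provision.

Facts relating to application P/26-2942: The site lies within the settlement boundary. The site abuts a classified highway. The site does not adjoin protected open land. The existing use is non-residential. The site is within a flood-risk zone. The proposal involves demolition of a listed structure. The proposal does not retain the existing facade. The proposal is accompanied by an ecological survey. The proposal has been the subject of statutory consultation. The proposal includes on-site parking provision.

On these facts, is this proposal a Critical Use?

Yes

section 13 — Recognised Alteration: [the proposal has been the subject of statutory consultation? yes] AND [the proposal includes on-site parking provision? yes] → satisfied.
section 10 — Designated Project: [the site is within a flood-risk zone? yes] AND [the site adjoins protected open land? no] AND [the site lies within the settlement boundary? yes] → not satisfied.
section 6 — Critical Scheme: [the site abuts a classified highway? yes] AND [the proposal has been the subject of statutory consultation? yes] → satisfied.
section 3 — Covered Works: [Designated Project (section 10)? no] OR [Critical Scheme (section 6)? yes] → satisfied.
section 5 — Approved Development: [the site abuts a classified highway? yes] AND [the proposal is not accompanied by an ecological survey? no] → not satisfied.
section 8 — Chargeable Development: [the existing use is non-residential? yes] OR [Approved Development (section 5)? no] OR [the proposal is accompanied by an ecological survey? yes] → satisfied.
section 12 — Authorised Alteration: [Covered Works (section 3)? yes] OR [Chargeable Development (section 8)? yes] → satisfied.
section 9 — Accredited Development: [the proposal involves demolition of a listed structure? yes] AND [the site abuts a classified highway? yes] AND [the proposal includes on-site parking provision? yes] → satisfied.
section 11 — Scheduled Alteration: [the proposal does not retain the existing facade? yes] OR [Accredited Development (section 9)? yes] → satisfied.
section 4 — Critical Use: [Recognised Alteration (section 13)? yes] AND [Authorised Alteration (section 12)? yes] AND [Scheduled Alteration (section 11)? yes] → satisfied.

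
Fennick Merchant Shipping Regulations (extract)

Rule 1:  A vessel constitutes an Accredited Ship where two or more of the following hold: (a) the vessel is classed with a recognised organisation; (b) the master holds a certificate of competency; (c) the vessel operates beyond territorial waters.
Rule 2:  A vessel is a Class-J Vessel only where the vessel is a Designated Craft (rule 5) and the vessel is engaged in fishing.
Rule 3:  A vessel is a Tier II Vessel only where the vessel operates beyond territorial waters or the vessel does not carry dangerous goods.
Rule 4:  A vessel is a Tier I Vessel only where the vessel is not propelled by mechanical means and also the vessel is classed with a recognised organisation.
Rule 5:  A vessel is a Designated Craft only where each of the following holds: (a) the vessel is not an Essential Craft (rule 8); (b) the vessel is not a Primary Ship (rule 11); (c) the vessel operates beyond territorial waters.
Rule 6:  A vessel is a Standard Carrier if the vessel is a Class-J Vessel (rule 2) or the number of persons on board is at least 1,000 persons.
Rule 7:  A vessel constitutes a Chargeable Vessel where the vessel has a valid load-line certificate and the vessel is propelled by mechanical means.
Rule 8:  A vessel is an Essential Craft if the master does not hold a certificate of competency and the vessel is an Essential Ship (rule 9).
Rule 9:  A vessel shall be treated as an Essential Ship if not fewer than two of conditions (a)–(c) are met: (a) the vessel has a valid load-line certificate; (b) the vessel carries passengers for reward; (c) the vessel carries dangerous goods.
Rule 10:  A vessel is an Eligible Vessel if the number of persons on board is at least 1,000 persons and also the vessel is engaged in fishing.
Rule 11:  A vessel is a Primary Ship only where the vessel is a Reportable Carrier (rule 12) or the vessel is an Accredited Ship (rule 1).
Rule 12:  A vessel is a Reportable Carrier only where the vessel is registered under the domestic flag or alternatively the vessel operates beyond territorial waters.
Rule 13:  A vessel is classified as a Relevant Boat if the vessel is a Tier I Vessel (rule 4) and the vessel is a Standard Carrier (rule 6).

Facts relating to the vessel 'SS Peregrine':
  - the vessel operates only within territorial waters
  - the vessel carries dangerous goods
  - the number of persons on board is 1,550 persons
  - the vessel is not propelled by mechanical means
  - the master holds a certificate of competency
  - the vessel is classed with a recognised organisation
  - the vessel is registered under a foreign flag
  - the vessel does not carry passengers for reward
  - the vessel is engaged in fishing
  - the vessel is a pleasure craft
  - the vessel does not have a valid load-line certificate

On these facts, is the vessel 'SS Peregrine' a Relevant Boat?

Yes

rule 4 — Tier I Vessel: [the vessel is not propelled by mechanical means? yes] AND [the vessel is classed with a recognised organisation? yes] → satisfied.
rule 9 — Essential Ship: the vessel has a valid load-line certificate? no; the vessel carries passengers for reward? no; the vessel carries dangerous goods? yes — 1 of 3 hold (need ≥2) → not satisfied.
rule 8 — Essential Craft: [the master does not hold a certificate of competency? no] AND [Essential Ship (rule 9)? no] → not satisfied.
rule 12 — Reportable Carrier: [the vessel is registered under the domestic flag? no] OR [the vessel operates beyond territorial waters? no] → not satisfied.
rule 1 — Accredited Ship: the vessel is classed with a recognised organisation? yes; the master holds a certificate of competency? yes; the vessel operates beyond territorial waters? no — 2 of 3 hold (need ≥2) → satisfied.
rule 11 — Primary Ship: [Reportable Carrier (rule 12)? no] OR [Accredited Ship (rule 1)? yes] → satisfied.
rule 5 — Designated Craft: [not an Essential Craft (rule 8)? yes] AND [not a Primary Ship (rule 11)? no] AND [the vessel operates beyond territorial waters? no] → not satisfied.
rule 2 — Class-J Vessel: [Designated Craft (rule 5)? no] AND [the vessel is engaged in fishing? yes] → not satisfied.
rule 6 — Standard Carrier: [Class-J Vessel (rule 2)? no] OR [number of persons on board: 1,550 persons ≥ 1,000 persons? yes] → satisfied.
rule 13 — Relevant Boat: [Tier I Vessel (rule 4)? yes] AND [Standard Carrier (rule 6)? yes] → satisfied.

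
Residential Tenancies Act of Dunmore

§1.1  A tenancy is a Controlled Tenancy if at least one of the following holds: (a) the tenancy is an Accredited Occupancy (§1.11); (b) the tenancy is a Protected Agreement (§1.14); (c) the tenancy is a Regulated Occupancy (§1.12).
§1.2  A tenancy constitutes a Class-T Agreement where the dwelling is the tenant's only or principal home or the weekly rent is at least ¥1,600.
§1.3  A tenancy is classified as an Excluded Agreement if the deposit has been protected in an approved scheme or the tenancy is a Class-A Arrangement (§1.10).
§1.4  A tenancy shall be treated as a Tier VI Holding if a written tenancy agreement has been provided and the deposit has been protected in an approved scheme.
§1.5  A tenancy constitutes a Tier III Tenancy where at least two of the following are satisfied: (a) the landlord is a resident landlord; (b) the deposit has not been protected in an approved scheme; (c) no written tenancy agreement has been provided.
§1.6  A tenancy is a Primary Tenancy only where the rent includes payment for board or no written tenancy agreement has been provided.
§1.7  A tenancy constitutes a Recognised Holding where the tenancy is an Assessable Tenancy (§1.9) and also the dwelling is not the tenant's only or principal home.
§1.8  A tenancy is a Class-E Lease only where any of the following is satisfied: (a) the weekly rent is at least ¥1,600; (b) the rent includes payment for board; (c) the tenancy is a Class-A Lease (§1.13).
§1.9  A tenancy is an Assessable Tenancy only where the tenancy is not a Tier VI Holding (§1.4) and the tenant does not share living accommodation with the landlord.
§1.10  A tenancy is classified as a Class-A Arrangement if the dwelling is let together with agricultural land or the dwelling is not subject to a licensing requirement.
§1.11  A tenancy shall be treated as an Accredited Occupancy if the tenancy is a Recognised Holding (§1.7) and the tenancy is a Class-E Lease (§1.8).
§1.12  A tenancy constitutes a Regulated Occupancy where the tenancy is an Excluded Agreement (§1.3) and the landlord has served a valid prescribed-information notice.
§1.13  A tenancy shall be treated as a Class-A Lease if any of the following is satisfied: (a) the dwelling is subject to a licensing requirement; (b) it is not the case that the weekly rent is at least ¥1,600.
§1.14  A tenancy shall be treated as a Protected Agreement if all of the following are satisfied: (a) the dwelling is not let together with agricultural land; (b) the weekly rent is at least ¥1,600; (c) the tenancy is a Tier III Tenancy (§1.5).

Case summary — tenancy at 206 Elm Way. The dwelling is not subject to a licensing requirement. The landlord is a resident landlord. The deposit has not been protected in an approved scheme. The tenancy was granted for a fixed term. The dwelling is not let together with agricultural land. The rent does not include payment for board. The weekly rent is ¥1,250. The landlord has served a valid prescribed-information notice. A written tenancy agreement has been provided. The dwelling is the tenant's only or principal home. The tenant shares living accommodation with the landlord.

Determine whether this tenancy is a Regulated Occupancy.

Yes

§1.10 — Class-A Arrangement: [the dwelling is let together with agricultural land? no] OR [the dwelling is not subject to a licensing requirement? yes] → satisfied.
§1.3 — Excluded Agreement: [the deposit has been protected in an approved scheme? no] OR [Class-A Arrangement (§1.10)? yes] → satisfied.
§1.12 — Regulated Occupancy: [Excluded Agreement (§1.3)? yes] AND [the landlord has served a valid prescribed-information notice? yes] → satisfied.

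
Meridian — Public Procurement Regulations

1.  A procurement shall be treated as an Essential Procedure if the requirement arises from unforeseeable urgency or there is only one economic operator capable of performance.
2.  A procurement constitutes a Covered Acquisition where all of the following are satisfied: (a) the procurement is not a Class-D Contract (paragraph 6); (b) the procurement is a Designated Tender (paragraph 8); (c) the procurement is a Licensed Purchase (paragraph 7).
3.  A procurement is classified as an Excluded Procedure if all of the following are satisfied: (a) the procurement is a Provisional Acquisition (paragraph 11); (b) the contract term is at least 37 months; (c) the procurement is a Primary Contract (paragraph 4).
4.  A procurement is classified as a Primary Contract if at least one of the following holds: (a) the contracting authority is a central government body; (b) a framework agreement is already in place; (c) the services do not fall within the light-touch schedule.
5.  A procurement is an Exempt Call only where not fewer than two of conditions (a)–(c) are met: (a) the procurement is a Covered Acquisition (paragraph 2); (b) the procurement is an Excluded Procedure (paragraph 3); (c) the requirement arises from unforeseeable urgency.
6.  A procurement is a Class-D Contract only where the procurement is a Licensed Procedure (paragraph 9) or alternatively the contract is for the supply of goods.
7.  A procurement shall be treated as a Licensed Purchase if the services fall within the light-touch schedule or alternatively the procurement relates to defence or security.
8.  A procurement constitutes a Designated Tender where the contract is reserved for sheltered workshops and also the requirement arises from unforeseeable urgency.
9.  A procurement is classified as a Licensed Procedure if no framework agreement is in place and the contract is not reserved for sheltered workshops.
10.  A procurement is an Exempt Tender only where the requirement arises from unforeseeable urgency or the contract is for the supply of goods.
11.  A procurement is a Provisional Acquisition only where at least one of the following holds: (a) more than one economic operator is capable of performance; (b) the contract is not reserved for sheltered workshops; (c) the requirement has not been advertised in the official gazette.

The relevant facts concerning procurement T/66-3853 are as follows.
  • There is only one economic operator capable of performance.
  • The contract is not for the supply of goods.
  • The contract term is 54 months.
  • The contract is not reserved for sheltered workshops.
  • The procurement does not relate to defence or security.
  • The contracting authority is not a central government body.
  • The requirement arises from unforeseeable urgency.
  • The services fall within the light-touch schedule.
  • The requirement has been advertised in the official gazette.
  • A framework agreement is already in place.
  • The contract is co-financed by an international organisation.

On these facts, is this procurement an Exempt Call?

Under paragraph 9: no framework agreement is in place? no; and the contract is not reserved for sheltered workshops? yes. So the procurement is not a Licensed Procedure.
Under paragraph 6: Licensed Procedure (paragraph 9)? no; or the contract is for the supply of goods? no. So the procurement is not a Class-D Contract.
Under paragraph 8: the contract is reserved for sheltered workshops? no; and the requirement arises from unforeseeable urgency? yes. So the procurement is not a Designated Tender.
Under paragraph 7: the services fall within the light-touch schedule? yes; or the procurement relates to defence or security? no. So the procurement is a Licensed Purchase.
Under paragraph 2: not a Class-D Contract (paragraph 6)? yes; and Designated Tender (paragraph 8)? no; and Licensed Purchase (paragraph 7)? yes. So the procurement is not a Covered Acquisition.
Under paragraph 11: more than one economic operator is capable of performance? no; or the contract is not reserved for sheltered workshops? yes; or the requirement has not been advertised in the official gazette? no. So the procurement is a Provisional Acquisition.
Under paragraph 4: the contracting authority is a central government body? no; or a framework agreement is already in place? yes; or the services do not fall within the light-touch schedule? no. So the procurement is a Primary Contract.
Under paragraph 3: Provisional Acquisition (paragraph 11)? yes; and contract term: 54 months ≥ 37 months? yes; and Primary Contract (paragraph 4)? yes. So the procurement is an Excluded Procedure.
Under paragraph 5: Covered Acquisition (paragraph 2)? no; Excluded Procedure (paragraph 3)? yes; the requirement arises from unforeseeable urgency? yes — 2 of 3 hold (need ≥2) → satisfied.

Yes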